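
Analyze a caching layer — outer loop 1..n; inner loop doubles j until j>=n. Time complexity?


Reasoning: linear outer times logarithmic inner
Complexity: O(n log n)

O(n log n)


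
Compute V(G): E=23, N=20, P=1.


Formula: V(G) = E - N + 2P
V(G) = 23 - 20 + 2*1
V(G) = 3 + 2
V(G) = 5

5


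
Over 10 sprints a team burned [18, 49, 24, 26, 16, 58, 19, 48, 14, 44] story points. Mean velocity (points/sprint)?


Formula: Avg velocity = Total points / Number of sprints
Points: [18, 49, 24, 26, 16, 58, 19, 48, 14, 44]
Sum = 18 + 49 + 24 + 26 + 16 + 58 + 19 + 48 + 14 + 44 = 316
Avg velocity = 316 / 10 = 31.6 points/sprint

31.6 points/sprint


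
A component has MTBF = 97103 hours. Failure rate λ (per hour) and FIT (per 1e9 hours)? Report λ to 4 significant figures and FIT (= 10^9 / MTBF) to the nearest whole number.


Formula: λ = 1 / MTBF; FIT = λ × 1e9 = 1e9 / MTBF
λ = 1 / 97103 ≈ 1.030e-05 failures/hour
FIT = 1e9 / 97103 ≈ 10298 failures per 1e9 hours (nearest whole number)

λ = 1.030e-05 /h, FIT = 10298


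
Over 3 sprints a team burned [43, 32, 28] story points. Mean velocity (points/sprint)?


Formula: Avg velocity = Total points / Number of sprints
Points: [43, 32, 28]
Sum = 43 + 32 + 28 = 103
Avg velocity = 103 / 3 = 34.33 points/sprint

34.33 points/sprint


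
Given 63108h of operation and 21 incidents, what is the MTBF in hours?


Formula: MTBF = Total operating time / Number of failures
MTBF = 63108 / 21
MTBF = 3005.14 hours

3005.14 hours


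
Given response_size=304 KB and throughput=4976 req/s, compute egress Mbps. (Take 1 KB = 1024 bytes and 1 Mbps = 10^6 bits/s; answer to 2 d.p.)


Formula: Mbps = payload_bytes * RPS * 8 / 1e6
Payload per request = 304 KB = 304 * 1024 = 311296 bytes
Total bytes/sec = 311296 * 4976 = 1549008896
Total bits/sec = 1549008896 * 8 = 12392071168
Mbps = 12392071168 / 1e6 = 12392.07

12392.07 Mbps


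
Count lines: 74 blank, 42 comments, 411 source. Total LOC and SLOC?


Total LOC = blank + comment + code
Total LOC = 74 + 42 + 411 = 527
SLOC (source only) = code = 411

Total LOC: 527, SLOC: 411


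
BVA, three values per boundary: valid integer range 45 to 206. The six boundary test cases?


Range: [45, 206]
Boundaries: just below min, min, min+1, max-1, max, just above max
Values: [44, 45, 46, 205, 206, 207]

[44, 45, 46, 205, 206, 207]


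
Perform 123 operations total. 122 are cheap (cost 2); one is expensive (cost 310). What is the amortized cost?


Formula: Amortized cost = Total cost / Operations
Total cost = (122 * 2) + (1 * 310)
Total cost = 244 + 310 = 554
Amortized = 554 / 123 = 4.5041

4.5041


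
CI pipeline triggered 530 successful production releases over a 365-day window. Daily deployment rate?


Formula: deployments per day = releases / days
= 530 / 365
= 1.452 deploys/day
(equivalently, 10.16 deploys/week)

1.452 deploys/day


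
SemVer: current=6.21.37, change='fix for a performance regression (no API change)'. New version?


Current: 6.21.37
Change category: 'fix for a performance regression (no API change)' → patch bump
SemVer rule: patch bump → increment PATCH (MAJOR and MINOR unchanged)
New: 6.21.38

6.21.38


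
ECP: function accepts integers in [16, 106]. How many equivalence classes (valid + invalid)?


Valid range: [16, 106]
Class 1: x < 16 — invalid
Class 2: 16 ≤ x ≤ 106 — valid
Class 3: x > 106 — invalid
Total equivalence classes: 3

3 equivalence classes


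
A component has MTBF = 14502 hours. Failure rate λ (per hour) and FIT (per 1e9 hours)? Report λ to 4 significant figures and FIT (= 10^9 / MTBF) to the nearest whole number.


Formula: λ = 1 / MTBF; FIT = λ × 1e9 = 1e9 / MTBF
λ = 1 / 14502 ≈ 6.896e-05 failures/hour
FIT = 1e9 / 14502 ≈ 68956 failures per 1e9 hours (nearest whole number)

λ = 6.896e-05 /h, FIT = 68956


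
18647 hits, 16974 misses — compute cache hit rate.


Formula: hit rate = hits / (hits + misses) * 100
hit rate = 18647 / (18647 + 16974) * 100
hit rate = 18647 / 35621 * 100
hit rate = 52.35%

52.35%


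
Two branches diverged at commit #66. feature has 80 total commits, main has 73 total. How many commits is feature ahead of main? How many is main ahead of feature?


Common ancestor: commit #66
feature commits after divergence: 80 - 66 = 14
main commits after divergence: 73 - 66 = 7
feature is 14 commits ahead of main
main is 7 commits ahead of feature

feature ahead: 14, main ahead: 7


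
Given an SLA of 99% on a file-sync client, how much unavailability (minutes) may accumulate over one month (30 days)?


Formula: allowed downtime = period * (100 - SLA) / 100
Period (month (30 days)) = 43200 minutes
Unavailability fraction = (100 - 99.0) / 100
Allowed downtime = 43200 * (100 - 99.0) / 100
Allowed downtime = 432.0 minutes

432.0 minutes


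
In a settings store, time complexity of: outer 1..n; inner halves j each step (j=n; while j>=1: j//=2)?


Reasoning: n times log n
Complexity: O(n log n)

O(n log n)


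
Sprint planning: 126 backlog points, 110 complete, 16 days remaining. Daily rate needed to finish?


Formula: Required rate = Remaining points / Days left
Remaining = 126 - 110 = 16 points
Required rate = 16 / 16 = 1.0 points/day

1.0 points/day


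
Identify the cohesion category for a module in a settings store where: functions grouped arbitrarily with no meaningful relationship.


Reasoning: Worst: random grouping
Type: Coincidental cohesion

Coincidental cohesion


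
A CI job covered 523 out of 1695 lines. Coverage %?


Coverage = covered / total * 100
Coverage = 523 / 1695 * 100
Coverage = 30.86%

30.86%


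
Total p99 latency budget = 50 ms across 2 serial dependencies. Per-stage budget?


Formula: per_stage = total_budget / stages
per_stage = 50 / 2
per_stage = 25.0 ms

25.0 ms


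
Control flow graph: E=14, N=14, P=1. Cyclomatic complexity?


Formula: V(G) = E - N + 2P
V(G) = 14 - 14 + 2*1
V(G) = 0 + 2
V(G) = 2

2


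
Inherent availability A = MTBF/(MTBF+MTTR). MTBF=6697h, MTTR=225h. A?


Availability = MTBF / (MTBF + MTTR)
Availability = 6697 / (6697 + 225)
Availability = 6697 / 6922
Availability = 96.7495%

96.7495%


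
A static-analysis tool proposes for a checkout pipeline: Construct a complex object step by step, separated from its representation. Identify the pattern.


This matches the Builder pattern

Builder


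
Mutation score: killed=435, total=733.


Mutation score = killed / total * 100
Mutation score = 435 / 733 * 100
Mutation score = 59.35%

59.35%


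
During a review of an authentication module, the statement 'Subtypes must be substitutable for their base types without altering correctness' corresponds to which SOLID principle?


This describes the Liskov Substitution Principle (LSP)

Liskov Substitution Principle (LSP)


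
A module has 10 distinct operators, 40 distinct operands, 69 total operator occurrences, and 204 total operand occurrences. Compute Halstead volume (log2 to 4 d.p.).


Formula: V = N * log2(η), where N = N1 + N2 and η = η1 + η2
η = 10 + 40 = 50
N = 69 + 204 = 273
log2(50) ≈ 5.6439
V = 273 * 5.6439 = 1540.78

1540.78


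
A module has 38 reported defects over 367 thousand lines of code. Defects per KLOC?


Defect density = defects / KLOC
Defect density = 38 / 367
Defect density = 0.104 defects/KLOC

0.104 defects/KLOC


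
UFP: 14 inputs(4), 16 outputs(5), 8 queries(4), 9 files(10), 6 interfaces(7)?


UFP = EI*4 + EO*5 + EQ*4 + ILF*10 + EIF*7
UFP = 14*4 + 16*5 + 8*4 + 9*10 + 6*7
UFP = 56 + 80 + 32 + 90 + 42
UFP = 300

300


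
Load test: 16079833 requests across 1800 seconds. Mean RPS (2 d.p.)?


Formula: throughput = requests / seconds
throughput = 16079833 / 1800
throughput = 8933.24 requests/second

8933.24 requests/second


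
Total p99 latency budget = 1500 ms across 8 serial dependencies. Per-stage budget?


Formula: per_stage = total_budget / stages
per_stage = 1500 / 8
per_stage = 187.5 ms

187.5 ms


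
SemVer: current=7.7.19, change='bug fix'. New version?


Current: 7.7.19
Change category: 'bug fix' → patch bump
SemVer rule: patch bump → increment PATCH (MAJOR and MINOR unchanged)
New: 7.7.20

7.7.20


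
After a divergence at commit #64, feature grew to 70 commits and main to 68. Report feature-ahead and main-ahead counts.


Common ancestor: commit #64
feature commits after divergence: 70 - 64 = 6
main commits after divergence: 68 - 64 = 4
feature is 6 commits ahead of main
main is 4 commits ahead of feature

feature ahead: 6, main ahead: 4


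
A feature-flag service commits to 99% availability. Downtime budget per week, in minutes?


Formula: allowed downtime = period * (100 - SLA) / 100
Period (week) = 10080 minutes
Unavailability fraction = (100 - 99.0) / 100
Allowed downtime = 10080 * (100 - 99.0) / 100
Allowed downtime = 100.8 minutes

100.8 minutes


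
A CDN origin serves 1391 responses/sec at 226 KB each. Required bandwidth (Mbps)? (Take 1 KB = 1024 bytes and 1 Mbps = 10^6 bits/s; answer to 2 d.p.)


Formula: Mbps = payload_bytes * RPS * 8 / 1e6
Payload per request = 226 KB = 226 * 1024 = 231424 bytes
Total bytes/sec = 231424 * 1391 = 321910784
Total bits/sec = 321910784 * 8 = 2575286272
Mbps = 2575286272 / 1e6 = 2575.29

2575.29 Mbps


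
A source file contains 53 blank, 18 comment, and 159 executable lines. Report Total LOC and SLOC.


Total LOC = blank + comment + code
Total LOC = 53 + 18 + 159 = 230
SLOC (source only) = code = 159

Total LOC: 230, SLOC: 159


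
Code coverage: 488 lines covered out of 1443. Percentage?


Coverage = covered / total * 100
Coverage = 488 / 1443 * 100
Coverage = 33.82%

33.82%


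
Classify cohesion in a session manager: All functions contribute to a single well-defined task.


Reasoning: Best: single purpose
Type: Functional cohesion

Functional cohesion


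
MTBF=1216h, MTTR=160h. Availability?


Availability = MTBF / (MTBF + MTTR)
Availability = 1216 / (1216 + 160)
Availability = 1216 / 1376
Availability = 88.3721%

88.3721%


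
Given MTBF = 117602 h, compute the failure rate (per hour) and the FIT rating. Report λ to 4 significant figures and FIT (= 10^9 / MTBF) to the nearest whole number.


Formula: λ = 1 / MTBF; FIT = λ × 1e9 = 1e9 / MTBF
λ = 1 / 117602 ≈ 8.503e-06 failures/hour
FIT = 1e9 / 117602 ≈ 8503 failures per 1e9 hours (nearest whole number)

λ = 8.503e-06 /h, FIT = 8503


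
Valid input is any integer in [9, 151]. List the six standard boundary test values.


Range: [9, 151]
Boundaries: just below min, min, min+1, max-1, max, just above max
Values: [8, 9, 10, 150, 151, 152]

[8, 9, 10, 150, 151, 152]


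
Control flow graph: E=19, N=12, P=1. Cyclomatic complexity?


Formula: V(G) = E - N + 2P
V(G) = 19 - 12 + 2*1
V(G) = 7 + 2
V(G) = 9

9


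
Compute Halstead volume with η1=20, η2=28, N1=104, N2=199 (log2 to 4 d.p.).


Formula: V = N * log2(η), where N = N1 + N2 and η = η1 + η2
η = 20 + 28 = 48
N = 104 + 199 = 303
log2(48) ≈ 5.5850
V = 303 * 5.5850 = 1692.26

1692.26


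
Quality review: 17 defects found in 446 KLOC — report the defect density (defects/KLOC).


Defect density = defects / KLOC
Defect density = 17 / 446
Defect density = 0.038 defects/KLOC

0.038 defects/KLOC


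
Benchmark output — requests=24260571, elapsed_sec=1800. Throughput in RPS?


Formula: throughput = requests / seconds
throughput = 24260571 / 1800
throughput = 13478.1 requests/second

13478.1 requests/second


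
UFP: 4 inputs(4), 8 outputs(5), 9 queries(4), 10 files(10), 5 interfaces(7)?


UFP = EI*4 + EO*5 + EQ*4 + ILF*10 + EIF*7
UFP = 4*4 + 8*5 + 9*4 + 10*10 + 5*7
UFP = 16 + 40 + 36 + 100 + 35
UFP = 227

227


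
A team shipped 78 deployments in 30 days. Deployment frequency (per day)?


Formula: deployments per day = releases / days
= 78 / 30
= 2.6 deploys/day
(equivalently, 18.2 deploys/week)

2.6 deploys/day


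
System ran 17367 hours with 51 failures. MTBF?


Formula: MTBF = Total operating time / Number of failures
MTBF = 17367 / 51
MTBF = 340.53 hours

340.53 hours


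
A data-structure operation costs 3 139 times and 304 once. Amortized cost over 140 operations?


Formula: Amortized cost = Total cost / Operations
Total cost = (139 * 3) + (1 * 304)
Total cost = 417 + 304 = 721
Amortized = 721 / 140 = 5.15

5.15


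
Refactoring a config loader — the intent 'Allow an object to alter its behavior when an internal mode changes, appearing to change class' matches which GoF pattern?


This matches the State pattern

State


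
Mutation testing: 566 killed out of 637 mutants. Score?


Mutation score = killed / total * 100
Mutation score = 566 / 637 * 100
Mutation score = 88.85%

88.85%


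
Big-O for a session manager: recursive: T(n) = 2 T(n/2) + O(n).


Reasoning: master theorem case 2 (merge-sort recurrence)
Complexity: O(n log n)

O(n log n)


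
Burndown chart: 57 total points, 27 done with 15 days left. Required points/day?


Formula: Required rate = Remaining points / Days left
Remaining = 57 - 27 = 30 points
Required rate = 30 / 15 = 2.0 points/day

2.0 points/day


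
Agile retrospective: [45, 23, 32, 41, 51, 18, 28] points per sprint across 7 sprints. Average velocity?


Formula: Avg velocity = Total points / Number of sprints
Points: [45, 23, 32, 41, 51, 18, 28]
Sum = 45 + 23 + 32 + 41 + 51 + 18 + 28 = 238
Avg velocity = 238 / 7 = 34.0 points/sprint

34.0 points/sprint


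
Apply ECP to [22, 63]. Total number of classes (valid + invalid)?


Valid range: [22, 63]
Class 1: x < 22 — invalid
Class 2: 22 ≤ x ≤ 63 — valid
Class 3: x > 63 — invalid
Total equivalence classes: 3

3 equivalence classes


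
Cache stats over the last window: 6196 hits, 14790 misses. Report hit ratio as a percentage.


Formula: hit rate = hits / (hits + misses) * 100
hit rate = 6196 / (6196 + 14790) * 100
hit rate = 6196 / 20986 * 100
hit rate = 29.52%

29.52%


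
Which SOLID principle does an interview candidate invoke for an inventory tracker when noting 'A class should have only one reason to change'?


This describes the Single Responsibility Principle (SRP)

Single Responsibility Principle (SRP)


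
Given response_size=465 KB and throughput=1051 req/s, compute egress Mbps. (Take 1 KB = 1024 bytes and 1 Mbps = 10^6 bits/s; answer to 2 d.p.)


Formula: Mbps = payload_bytes * RPS * 8 / 1e6
Payload per request = 465 KB = 465 * 1024 = 476160 bytes
Total bytes/sec = 476160 * 1051 = 500444160
Total bits/sec = 500444160 * 8 = 4003553280
Mbps = 4003553280 / 1e6 = 4003.55

4003.55 Mbps


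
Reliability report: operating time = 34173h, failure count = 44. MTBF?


Formula: MTBF = Total operating time / Number of failures
MTBF = 34173 / 44
MTBF = 776.66 hours

776.66 hours


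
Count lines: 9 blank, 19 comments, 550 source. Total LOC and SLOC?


Total LOC = blank + comment + code
Total LOC = 9 + 19 + 550 = 578
SLOC (source only) = code = 550

Total LOC: 578, SLOC: 550


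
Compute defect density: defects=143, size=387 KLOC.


Defect density = defects / KLOC
Defect density = 143 / 387
Defect density = 0.37 defects/KLOC

0.37 defects/KLOC


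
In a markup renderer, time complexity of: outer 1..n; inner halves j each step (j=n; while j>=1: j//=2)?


Reasoning: n times log n
Complexity: O(n log n)

O(n log n)


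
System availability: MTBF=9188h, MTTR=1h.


Availability = MTBF / (MTBF + MTTR)
Availability = 9188 / (9188 + 1)
Availability = 9188 / 9189
Availability = 99.9891%

99.9891%


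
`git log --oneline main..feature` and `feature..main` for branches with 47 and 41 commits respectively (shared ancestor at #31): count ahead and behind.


Common ancestor: commit #31
feature commits after divergence: 47 - 31 = 16
main commits after divergence: 41 - 31 = 10
feature is 16 commits ahead of main
main is 10 commits ahead of feature

feature ahead: 16, main ahead: 10


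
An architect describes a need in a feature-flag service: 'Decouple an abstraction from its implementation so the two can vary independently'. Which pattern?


This matches the Bridge pattern

Bridge


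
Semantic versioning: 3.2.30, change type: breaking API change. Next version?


Current: 3.2.30
Change category: 'breaking API change' → major bump
SemVer rule: major bump → increment MAJOR, reset MINOR and PATCH to 0
New: 4.0.0

4.0.0


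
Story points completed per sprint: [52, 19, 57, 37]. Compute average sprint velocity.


Formula: Avg velocity = Total points / Number of sprints
Points: [52, 19, 57, 37]
Sum = 52 + 19 + 57 + 37 = 165
Avg velocity = 165 / 4 = 41.25 points/sprint

41.25 points/sprint


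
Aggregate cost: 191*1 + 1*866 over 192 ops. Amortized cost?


Formula: Amortized cost = Total cost / Operations
Total cost = (191 * 1) + (1 * 866)
Total cost = 191 + 866 = 1057
Amortized = 1057 / 192 = 5.5052

5.5052


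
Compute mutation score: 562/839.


Mutation score = killed / total * 100
Mutation score = 562 / 839 * 100
Mutation score = 66.98%

66.98%


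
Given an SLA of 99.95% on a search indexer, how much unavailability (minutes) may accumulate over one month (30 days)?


Formula: allowed downtime = period * (100 - SLA) / 100
Period (month (30 days)) = 43200 minutes
Unavailability fraction = (100 - 99.95) / 100
Allowed downtime = 43200 * (100 - 99.95) / 100
Allowed downtime = 21.6 minutes

21.6 minutes


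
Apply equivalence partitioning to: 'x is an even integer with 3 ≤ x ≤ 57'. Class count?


Constraint: even integers in [3, 57]
Class 1: x < 3 — out-of-range invalid
Class 2: x in [3,57] but odd — wrong type invalid
Class 3: x in [3,57] and even — valid
Class 4: x > 57 — out-of-range invalid
Total equivalence classes: 4

4 equivalence classes


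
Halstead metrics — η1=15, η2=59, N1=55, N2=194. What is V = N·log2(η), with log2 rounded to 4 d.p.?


Formula: V = N * log2(η), where N = N1 + N2 and η = η1 + η2
η = 15 + 59 = 74
N = 55 + 194 = 249
log2(74) ≈ 6.2095
V = 249 * 6.2095 = 1546.17

1546.17


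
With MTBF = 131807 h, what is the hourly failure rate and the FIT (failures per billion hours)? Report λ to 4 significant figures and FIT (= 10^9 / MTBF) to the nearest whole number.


Formula: λ = 1 / MTBF; FIT = λ × 1e9 = 1e9 / MTBF
λ = 1 / 131807 ≈ 7.587e-06 failures/hour
FIT = 1e9 / 131807 ≈ 7587 failures per 1e9 hours (nearest whole number)

λ = 7.587e-06 /h, FIT = 7587


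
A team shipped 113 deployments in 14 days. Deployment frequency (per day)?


Formula: deployments per day = releases / days
= 113 / 14
= 8.071 deploys/day
(equivalently, 56.5 deploys/week)

8.071 deploys/day


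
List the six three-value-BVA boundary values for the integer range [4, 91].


Range: [4, 91]
Boundaries: just below min, min, min+1, max-1, max, just above max
Values: [3, 4, 5, 90, 91, 92]

[3, 4, 5, 90, 91, 92]


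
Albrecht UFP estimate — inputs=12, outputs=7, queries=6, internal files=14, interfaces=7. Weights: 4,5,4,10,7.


UFP = EI*4 + EO*5 + EQ*4 + ILF*10 + EIF*7
UFP = 12*4 + 7*5 + 6*4 + 14*10 + 7*7
UFP = 48 + 35 + 24 + 140 + 49
UFP = 296

296


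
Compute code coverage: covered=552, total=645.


Coverage = covered / total * 100
Coverage = 552 / 645 * 100
Coverage = 85.58%

85.58%


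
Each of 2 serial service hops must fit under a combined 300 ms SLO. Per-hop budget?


Formula: per_stage = total_budget / stages
per_stage = 300 / 2
per_stage = 150.0 ms

150.0 ms


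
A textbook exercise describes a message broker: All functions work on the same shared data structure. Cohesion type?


Reasoning: Functions share data
Type: Communicational cohesion

Communicational cohesion


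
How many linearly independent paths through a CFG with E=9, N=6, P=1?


Formula: V(G) = E - N + 2P
V(G) = 9 - 6 + 2*1
V(G) = 3 + 2
V(G) = 5

5


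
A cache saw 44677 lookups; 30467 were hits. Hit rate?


Formula: hit rate = hits / (hits + misses) * 100
hit rate = 30467 / (30467 + 14210) * 100
hit rate = 30467 / 44677 * 100
hit rate = 68.19%

68.19%


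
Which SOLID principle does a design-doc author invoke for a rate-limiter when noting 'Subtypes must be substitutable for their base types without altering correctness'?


This describes the Liskov Substitution Principle (LSP)

Liskov Substitution Principle (LSP)


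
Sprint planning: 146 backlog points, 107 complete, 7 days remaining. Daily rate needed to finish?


Formula: Required rate = Remaining points / Days left
Remaining = 146 - 107 = 39 points
Required rate = 39 / 7 = 5.57 points/day

5.57 points/day


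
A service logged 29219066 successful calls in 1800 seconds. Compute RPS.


Formula: throughput = requests / seconds
throughput = 29219066 / 1800
throughput = 16232.81 requests/second

16232.81 requests/second


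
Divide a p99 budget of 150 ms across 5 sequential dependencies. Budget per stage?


Formula: per_stage = total_budget / stages
per_stage = 150 / 5
per_stage = 30.0 ms

30.0 ms


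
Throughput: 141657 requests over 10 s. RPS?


Formula: throughput = requests / seconds
throughput = 141657 / 10
throughput = 14165.7 requests/second

14165.7 requests/second


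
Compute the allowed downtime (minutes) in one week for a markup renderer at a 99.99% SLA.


Formula: allowed downtime = period * (100 - SLA) / 100
Period (week) = 10080 minutes
Unavailability fraction = (100 - 99.99) / 100
Allowed downtime = 10080 * (100 - 99.99) / 100
Allowed downtime = 1.008 minutes

1.008 minutes


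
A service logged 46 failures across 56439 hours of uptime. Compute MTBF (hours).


Formula: MTBF = Total operating time / Number of failures
MTBF = 56439 / 46
MTBF = 1226.93 hours

1226.93 hours


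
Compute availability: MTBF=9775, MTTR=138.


Availability = MTBF / (MTBF + MTTR)
Availability = 9775 / (9775 + 138)
Availability = 9775 / 9913
Availability = 98.6079%

98.6079%


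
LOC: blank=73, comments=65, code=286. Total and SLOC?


Total LOC = blank + comment + code
Total LOC = 73 + 65 + 286 = 424
SLOC (source only) = code = 286

Total LOC: 424, SLOC: 286


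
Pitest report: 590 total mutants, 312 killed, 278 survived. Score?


Mutation score = killed / total * 100
Mutation score = 312 / 590 * 100
Mutation score = 52.88%

52.88%


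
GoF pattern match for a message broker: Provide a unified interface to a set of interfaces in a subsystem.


This matches the Facade pattern

Facade


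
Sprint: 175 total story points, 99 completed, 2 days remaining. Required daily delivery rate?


Formula: Required rate = Remaining points / Days left
Remaining = 175 - 99 = 76 points
Required rate = 76 / 2 = 38.0 points/day

38.0 points/day


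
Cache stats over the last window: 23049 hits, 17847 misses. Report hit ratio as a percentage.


Formula: hit rate = hits / (hits + misses) * 100
hit rate = 23049 / (23049 + 17847) * 100
hit rate = 23049 / 40896 * 100
hit rate = 56.36%

56.36%


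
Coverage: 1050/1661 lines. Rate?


Coverage = covered / total * 100
Coverage = 1050 / 1661 * 100
Coverage = 63.21%

63.21%


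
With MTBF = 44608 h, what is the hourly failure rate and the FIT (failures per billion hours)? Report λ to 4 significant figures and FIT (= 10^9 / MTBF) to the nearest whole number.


Formula: λ = 1 / MTBF; FIT = λ × 1e9 = 1e9 / MTBF
λ = 1 / 44608 ≈ 2.242e-05 failures/hour
FIT = 1e9 / 44608 ≈ 22418 failures per 1e9 hours (nearest whole number)

λ = 2.242e-05 /h, FIT = 22418


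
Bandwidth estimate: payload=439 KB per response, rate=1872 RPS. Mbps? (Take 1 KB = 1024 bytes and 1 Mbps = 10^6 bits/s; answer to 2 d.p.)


Formula: Mbps = payload_bytes * RPS * 8 / 1e6
Payload per request = 439 KB = 439 * 1024 = 449536 bytes
Total bytes/sec = 449536 * 1872 = 841531392
Total bits/sec = 841531392 * 8 = 6732251136
Mbps = 6732251136 / 1e6 = 6732.25

6732.25 Mbps


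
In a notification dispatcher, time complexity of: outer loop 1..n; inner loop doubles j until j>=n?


Reasoning: linear outer times logarithmic inner
Complexity: O(n log n)

O(n log n)


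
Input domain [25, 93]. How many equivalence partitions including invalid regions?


Valid range: [25, 93]
Class 1: x < 25 — invalid
Class 2: 25 ≤ x ≤ 93 — valid
Class 3: x > 93 — invalid
Total equivalence classes: 3

3 equivalence classes


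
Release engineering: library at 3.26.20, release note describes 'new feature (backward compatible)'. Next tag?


Current: 3.26.20
Change category: 'new feature (backward compatible)' → minor bump
SemVer rule: minor bump → increment MINOR, reset PATCH to 0 (MAJOR unchanged)
New: 3.27.0

3.27.0


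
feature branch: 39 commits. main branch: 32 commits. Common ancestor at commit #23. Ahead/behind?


Common ancestor: commit #23
feature commits after divergence: 39 - 23 = 16
main commits after divergence: 32 - 23 = 9
feature is 16 commits ahead of main
main is 9 commits ahead of feature

feature ahead: 16, main ahead: 9


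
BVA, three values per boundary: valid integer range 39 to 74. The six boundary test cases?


Range: [39, 74]
Boundaries: just below min, min, min+1, max-1, max, just above max
Values: [38, 39, 40, 73, 74, 75]

[38, 39, 40, 73, 74, 75]


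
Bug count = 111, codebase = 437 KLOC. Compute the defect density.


Defect density = defects / KLOC
Defect density = 111 / 437
Defect density = 0.254 defects/KLOC

0.254 defects/KLOC


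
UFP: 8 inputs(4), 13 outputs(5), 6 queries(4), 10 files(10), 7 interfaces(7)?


UFP = EI*4 + EO*5 + EQ*4 + ILF*10 + EIF*7
UFP = 8*4 + 13*5 + 6*4 + 10*10 + 7*7
UFP = 32 + 65 + 24 + 100 + 49
UFP = 270

270


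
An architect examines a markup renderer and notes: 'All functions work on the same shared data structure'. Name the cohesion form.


Reasoning: Functions share data
Type: Communicational cohesion

Communicational cohesion


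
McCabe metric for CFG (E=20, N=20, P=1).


Formula: V(G) = E - N + 2P
V(G) = 20 - 20 + 2*1
V(G) = 0 + 2
V(G) = 2

2


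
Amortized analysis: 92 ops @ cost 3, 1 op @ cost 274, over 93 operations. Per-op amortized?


Formula: Amortized cost = Total cost / Operations
Total cost = (92 * 3) + (1 * 274)
Total cost = 276 + 274 = 550
Amortized = 550 / 93 = 5.914

5.914


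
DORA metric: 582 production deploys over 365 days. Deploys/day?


Formula: deployments per day = releases / days
= 582 / 365
= 1.595 deploys/day
(equivalently, 11.16 deploys/week)

1.595 deploys/day


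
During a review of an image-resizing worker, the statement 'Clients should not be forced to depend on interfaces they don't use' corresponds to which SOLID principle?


This describes the Interface Segregation Principle (ISP)

Interface Segregation Principle (ISP)


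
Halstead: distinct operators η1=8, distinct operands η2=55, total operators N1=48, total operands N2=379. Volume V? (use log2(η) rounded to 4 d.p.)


Formula: V = N * log2(η), where N = N1 + N2 and η = η1 + η2
η = 8 + 55 = 63
N = 48 + 379 = 427
log2(63) ≈ 5.9773
V = 427 * 5.9773 = 2552.31

2552.31


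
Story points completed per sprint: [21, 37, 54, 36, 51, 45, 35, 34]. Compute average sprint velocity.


Formula: Avg velocity = Total points / Number of sprints
Points: [21, 37, 54, 36, 51, 45, 35, 34]
Sum = 21 + 37 + 54 + 36 + 51 + 45 + 35 + 34 = 313
Avg velocity = 313 / 8 = 39.13 points/sprint

39.13 points/sprint


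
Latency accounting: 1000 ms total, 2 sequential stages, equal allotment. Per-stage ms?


Formula: per_stage = total_budget / stages
per_stage = 1000 / 2
per_stage = 500.0 ms

500.0 ms


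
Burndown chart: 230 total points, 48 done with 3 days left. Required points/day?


Formula: Required rate = Remaining points / Days left
Remaining = 230 - 48 = 182 points
Required rate = 182 / 3 = 60.67 points/day

60.67 points/day


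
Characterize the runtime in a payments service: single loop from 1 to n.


Reasoning: one pass through n items
Complexity: O(n)

O(n)


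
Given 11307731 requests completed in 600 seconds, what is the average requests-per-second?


Formula: throughput = requests / seconds
throughput = 11307731 / 600
throughput = 18846.22 requests/second

18846.22 requests/second


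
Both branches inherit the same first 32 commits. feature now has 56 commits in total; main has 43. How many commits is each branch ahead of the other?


Common ancestor: commit #32
feature commits after divergence: 56 - 32 = 24
main commits after divergence: 43 - 32 = 11
feature is 24 commits ahead of main
main is 11 commits ahead of feature

feature ahead: 24, main ahead: 11


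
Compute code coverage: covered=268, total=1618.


Coverage = covered / total * 100
Coverage = 268 / 1618 * 100
Coverage = 16.56%

16.56%


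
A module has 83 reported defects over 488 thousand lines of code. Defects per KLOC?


Defect density = defects / KLOC
Defect density = 83 / 488
Defect density = 0.17 defects/KLOC

0.17 defects/KLOC


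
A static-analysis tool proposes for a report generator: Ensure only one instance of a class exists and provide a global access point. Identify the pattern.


This matches the Singleton pattern

Singleton


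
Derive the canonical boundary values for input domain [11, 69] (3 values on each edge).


Range: [11, 69]
Boundaries: just below min, min, min+1, max-1, max, just above max
Values: [10, 11, 12, 68, 69, 70]

[10, 11, 12, 68, 69, 70]


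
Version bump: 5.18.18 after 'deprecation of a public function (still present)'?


Current: 5.18.18
Change category: 'deprecation of a public function (still present)' → minor bump
SemVer rule: minor bump → increment MINOR, reset PATCH to 0 (MAJOR unchanged)
New: 5.19.0

5.19.0


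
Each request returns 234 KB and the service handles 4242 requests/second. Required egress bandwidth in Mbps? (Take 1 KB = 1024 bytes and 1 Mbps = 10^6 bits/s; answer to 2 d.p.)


Formula: Mbps = payload_bytes * RPS * 8 / 1e6
Payload per request = 234 KB = 234 * 1024 = 239616 bytes
Total bytes/sec = 239616 * 4242 = 1016451072
Total bits/sec = 1016451072 * 8 = 8131608576
Mbps = 8131608576 / 1e6 = 8131.61

8131.61 Mbps


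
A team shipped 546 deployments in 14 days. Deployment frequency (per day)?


Formula: deployments per day = releases / days
= 546 / 14
= 39.0 deploys/day
(equivalently, 273.0 deploys/week)

39.0 deploys/day


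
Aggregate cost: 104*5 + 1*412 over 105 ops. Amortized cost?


Formula: Amortized cost = Total cost / Operations
Total cost = (104 * 5) + (1 * 412)
Total cost = 520 + 412 = 932
Amortized = 932 / 105 = 8.8762

8.8762


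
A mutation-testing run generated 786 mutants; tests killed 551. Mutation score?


Mutation score = killed / total * 100
Mutation score = 551 / 786 * 100
Mutation score = 70.1%

70.1%


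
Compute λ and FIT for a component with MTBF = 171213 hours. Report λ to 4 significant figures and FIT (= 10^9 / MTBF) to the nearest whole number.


Formula: λ = 1 / MTBF; FIT = λ × 1e9 = 1e9 / MTBF
λ = 1 / 171213 ≈ 5.841e-06 failures/hour
FIT = 1e9 / 171213 ≈ 5841 failures per 1e9 hours (nearest whole number)

λ = 5.841e-06 /h, FIT = 5841


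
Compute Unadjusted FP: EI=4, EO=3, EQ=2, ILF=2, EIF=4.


UFP = EI*4 + EO*5 + EQ*4 + ILF*10 + EIF*7
UFP = 4*4 + 3*5 + 2*4 + 2*10 + 4*7
UFP = 16 + 15 + 8 + 20 + 28
UFP = 87

87


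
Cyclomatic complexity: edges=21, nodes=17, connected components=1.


Formula: V(G) = E - N + 2P
V(G) = 21 - 17 + 2*1
V(G) = 4 + 2
V(G) = 6

6


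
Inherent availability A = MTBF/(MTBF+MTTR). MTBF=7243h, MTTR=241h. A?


Availability = MTBF / (MTBF + MTTR)
Availability = 7243 / (7243 + 241)
Availability = 7243 / 7484
Availability = 96.7798%

96.7798%


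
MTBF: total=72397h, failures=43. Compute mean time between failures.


Formula: MTBF = Total operating time / Number of failures
MTBF = 72397 / 43
MTBF = 1683.65 hours

1683.65 hours


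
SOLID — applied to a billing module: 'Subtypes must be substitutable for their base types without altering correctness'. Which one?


This describes the Liskov Substitution Principle (LSP)

Liskov Substitution Principle (LSP)


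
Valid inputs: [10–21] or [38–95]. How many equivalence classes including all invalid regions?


Valid ranges: [10,21] and [38,95]
Class 1: x < 10 — invalid
Class 2: 10 ≤ x ≤ 21 — valid
Class 3: 21 < x < 38 — invalid (gap between ranges)
Class 4: 38 ≤ x ≤ 95 — valid
Class 5: x > 95 — invalid
Total equivalence classes: 5

5 equivalence classes


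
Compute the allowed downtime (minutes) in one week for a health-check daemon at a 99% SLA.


Formula: allowed downtime = period * (100 - SLA) / 100
Period (week) = 10080 minutes
Unavailability fraction = (100 - 99.0) / 100
Allowed downtime = 10080 * (100 - 99.0) / 100
Allowed downtime = 100.8 minutes

100.8 minutes


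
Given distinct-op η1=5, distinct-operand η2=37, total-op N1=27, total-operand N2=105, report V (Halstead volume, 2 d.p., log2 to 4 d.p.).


Formula: V = N * log2(η), where N = N1 + N2 and η = η1 + η2
η = 5 + 37 = 42
N = 27 + 105 = 132
log2(42) ≈ 5.3923
V = 132 * 5.3923 = 711.78

711.78


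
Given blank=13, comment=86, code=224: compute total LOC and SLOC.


Total LOC = blank + comment + code
Total LOC = 13 + 86 + 224 = 323
SLOC (source only) = code = 224

Total LOC: 323, SLOC: 224


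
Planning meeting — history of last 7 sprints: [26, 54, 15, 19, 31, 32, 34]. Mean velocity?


Formula: Avg velocity = Total points / Number of sprints
Points: [26, 54, 15, 19, 31, 32, 34]
Sum = 26 + 54 + 15 + 19 + 31 + 32 + 34 = 211
Avg velocity = 211 / 7 = 30.14 points/sprint

30.14 points/sprint


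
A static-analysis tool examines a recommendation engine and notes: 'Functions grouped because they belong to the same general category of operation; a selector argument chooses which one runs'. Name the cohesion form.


Reasoning: Grouped by category of activity, not by data or sequence
Type: Logical cohesion

Logical cohesion


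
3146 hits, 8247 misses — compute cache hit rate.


Formula: hit rate = hits / (hits + misses) * 100
hit rate = 3146 / (3146 + 8247) * 100
hit rate = 3146 / 11393 * 100
hit rate = 27.61%

27.61%


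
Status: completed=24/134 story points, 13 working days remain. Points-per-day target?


Formula: Required rate = Remaining points / Days left
Remaining = 134 - 24 = 110 points
Required rate = 110 / 13 = 8.46 points/day

8.46 points/day


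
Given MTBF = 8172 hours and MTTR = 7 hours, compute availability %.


Availability = MTBF / (MTBF + MTTR)
Availability = 8172 / (8172 + 7)
Availability = 8172 / 8179
Availability = 99.9144%

99.9144%


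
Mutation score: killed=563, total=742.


Mutation score = killed / total * 100
Mutation score = 563 / 742 * 100
Mutation score = 75.88%

75.88%


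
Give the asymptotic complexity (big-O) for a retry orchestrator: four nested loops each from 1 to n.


Reasoning: four levels of nesting
Complexity: O(n^4)

O(n^4)


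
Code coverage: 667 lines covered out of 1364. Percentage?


Coverage = covered / total * 100
Coverage = 667 / 1364 * 100
Coverage = 48.9%

48.9%


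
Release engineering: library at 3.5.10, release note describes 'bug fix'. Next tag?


Current: 3.5.10
Change category: 'bug fix' → patch bump
SemVer rule: patch bump → increment PATCH (MAJOR and MINOR unchanged)
New: 3.5.11

3.5.11


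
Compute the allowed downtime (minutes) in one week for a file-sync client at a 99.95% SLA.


Formula: allowed downtime = period * (100 - SLA) / 100
Period (week) = 10080 minutes
Unavailability fraction = (100 - 99.95) / 100
Allowed downtime = 10080 * (100 - 99.95) / 100
Allowed downtime = 5.04 minutes

5.04 minutes


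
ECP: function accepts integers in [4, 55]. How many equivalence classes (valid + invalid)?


Valid range: [4, 55]
Class 1: x < 4 — invalid
Class 2: 4 ≤ x ≤ 55 — valid
Class 3: x > 55 — invalid
Total equivalence classes: 3

3 equivalence classes


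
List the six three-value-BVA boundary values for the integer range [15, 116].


Range: [15, 116]
Boundaries: just below min, min, min+1, max-1, max, just above max
Values: [14, 15, 16, 115, 116, 117]

[14, 15, 16, 115, 116, 117]


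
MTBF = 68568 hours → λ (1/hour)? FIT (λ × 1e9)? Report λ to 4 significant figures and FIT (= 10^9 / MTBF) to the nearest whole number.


Formula: λ = 1 / MTBF; FIT = λ × 1e9 = 1e9 / MTBF
λ = 1 / 68568 ≈ 1.458e-05 failures/hour
FIT = 1e9 / 68568 ≈ 14584 failures per 1e9 hours (nearest whole number)

λ = 1.458e-05 /h, FIT = 14584


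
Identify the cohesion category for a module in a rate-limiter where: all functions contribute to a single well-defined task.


Reasoning: Best: single purpose
Type: Functional cohesion

Functional cohesion


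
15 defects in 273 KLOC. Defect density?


Defect density = defects / KLOC
Defect density = 15 / 273
Defect density = 0.055 defects/KLOC

0.055 defects/KLOC


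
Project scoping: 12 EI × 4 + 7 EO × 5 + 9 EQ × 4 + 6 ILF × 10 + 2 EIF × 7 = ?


UFP = EI*4 + EO*5 + EQ*4 + ILF*10 + EIF*7
UFP = 12*4 + 7*5 + 9*4 + 6*10 + 2*7
UFP = 48 + 35 + 36 + 60 + 14
UFP = 193

193


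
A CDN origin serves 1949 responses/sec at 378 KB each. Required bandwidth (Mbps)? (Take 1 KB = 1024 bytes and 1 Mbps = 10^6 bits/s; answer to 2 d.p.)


Formula: Mbps = payload_bytes * RPS * 8 / 1e6
Payload per request = 378 KB = 378 * 1024 = 387072 bytes
Total bytes/sec = 387072 * 1949 = 754403328
Total bits/sec = 754403328 * 8 = 6035226624
Mbps = 6035226624 / 1e6 = 6035.23

6035.23 Mbps


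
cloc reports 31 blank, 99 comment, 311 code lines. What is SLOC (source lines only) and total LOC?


Total LOC = blank + comment + code
Total LOC = 31 + 99 + 311 = 441
SLOC (source only) = code = 311

Total LOC: 441, SLOC: 311


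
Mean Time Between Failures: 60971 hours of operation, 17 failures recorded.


Formula: MTBF = Total operating time / Number of failures
MTBF = 60971 / 17
MTBF = 3586.53 hours

3586.53 hours


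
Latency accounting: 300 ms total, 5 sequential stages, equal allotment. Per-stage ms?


Formula: per_stage = total_budget / stages
per_stage = 300 / 5
per_stage = 60.0 ms

60.0 ms


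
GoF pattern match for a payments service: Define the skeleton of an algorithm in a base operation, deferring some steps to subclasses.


This matches the Template Method pattern

Template Method


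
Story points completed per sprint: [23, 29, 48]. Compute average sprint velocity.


Formula: Avg velocity = Total points / Number of sprints
Points: [23, 29, 48]
Sum = 23 + 29 + 48 = 100
Avg velocity = 100 / 3 = 33.33 points/sprint

33.33 points/sprint


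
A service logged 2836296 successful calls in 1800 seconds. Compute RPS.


Formula: throughput = requests / seconds
throughput = 2836296 / 1800
throughput = 1575.72 requests/second

1575.72 requests/second


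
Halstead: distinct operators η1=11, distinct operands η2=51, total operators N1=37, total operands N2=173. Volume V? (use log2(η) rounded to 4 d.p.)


Formula: V = N * log2(η), where N = N1 + N2 and η = η1 + η2
η = 11 + 51 = 62
N = 37 + 173 = 210
log2(62) ≈ 5.9542
V = 210 * 5.9542 = 1250.38

1250.38


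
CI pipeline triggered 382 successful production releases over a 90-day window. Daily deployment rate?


Formula: deployments per day = releases / days
= 382 / 90
= 4.244 deploys/day
(equivalently, 29.71 deploys/week)

4.244 deploys/day


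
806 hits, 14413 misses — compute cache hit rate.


Formula: hit rate = hits / (hits + misses) * 100
hit rate = 806 / (806 + 14413) * 100
hit rate = 806 / 15219 * 100
hit rate = 5.3%

5.3%


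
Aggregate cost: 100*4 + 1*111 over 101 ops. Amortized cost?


Formula: Amortized cost = Total cost / Operations
Total cost = (100 * 4) + (1 * 111)
Total cost = 400 + 111 = 511
Amortized = 511 / 101 = 5.0594

5.0594
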